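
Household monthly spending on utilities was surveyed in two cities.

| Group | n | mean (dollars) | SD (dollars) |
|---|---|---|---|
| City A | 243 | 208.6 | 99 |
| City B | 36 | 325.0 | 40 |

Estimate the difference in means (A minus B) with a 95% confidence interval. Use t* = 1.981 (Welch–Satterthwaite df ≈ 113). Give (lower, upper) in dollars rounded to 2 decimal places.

Per-group SEs: s₁/√n₁ = 99/√243 = 6.3509, s₂/√n₂ = 40/√36 = 6.6667.
Unpooled SE of the difference: √(40.33393081 + 44.44488889) = 9.2075.
Margin of error = t* · SE = 1.981 × 9.2075 = 18.2401.
x̄₁ − x̄₂ = 208.6 − 325.0 = -116.4000.
CI: -116.4000 ± 18.2401 = (-134.64, -98.16).

(-134.64, -98.16)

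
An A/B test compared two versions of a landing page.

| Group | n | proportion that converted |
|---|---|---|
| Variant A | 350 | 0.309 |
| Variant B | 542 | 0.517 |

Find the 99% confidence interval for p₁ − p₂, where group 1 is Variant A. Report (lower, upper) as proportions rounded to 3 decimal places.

(-0.292, -0.124)

The two standard errors are √(0.3090×0.6910/350) = 0.02470 and √(0.5170×0.4830/542) = 0.02146.
Because the samples are independent, SE_diff = √(0.02470² + 0.02146²) = 0.03272.
Using z* = 2.576 for 99%, ME = 2.576 × 0.03272 = 0.08429.
p̂₁ − p̂₂ = -0.2080; interval -0.2080 ± 0.08429 gives (-0.292, -0.124).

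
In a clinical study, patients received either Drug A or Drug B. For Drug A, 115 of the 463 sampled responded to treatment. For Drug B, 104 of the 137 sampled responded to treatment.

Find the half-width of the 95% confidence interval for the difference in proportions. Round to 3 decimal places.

First, p̂₁ = 115/463 = 0.2484; p̂₂ = 104/137 = 0.7591.
The two standard errors are √(0.2484×0.7516/463) = 0.02008 and √(0.7591×0.2409/137) = 0.03653.
Because the samples are independent, SE_diff = √(0.02008² + 0.03653²) = 0.04169.
Using z* = 1.960 for 95%, ME = 1.960 × 0.04169 = 0.08171.

0.082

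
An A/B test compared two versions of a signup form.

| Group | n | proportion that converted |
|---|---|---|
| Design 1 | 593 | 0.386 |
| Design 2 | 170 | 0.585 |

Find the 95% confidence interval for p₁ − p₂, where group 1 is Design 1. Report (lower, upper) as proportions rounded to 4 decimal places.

(-0.2828, -0.1152)

SE₁ = √(p̂₁(1−p̂₁)/n₁) = √(0.3860·0.6140/593) = 0.01999; SE₂ = √(0.5850·0.4150/170) = 0.03779.
Independent samples: SE of the difference = √(SE₁² + SE₂²) = √(0.0003996001 + 0.0014280841) = 0.04275.
z* for 95% confidence is 1.960, so the margin of error is 1.960 × 0.04275 = 0.08379.
Point estimate p̂₁ − p̂₂ = 0.3860 − 0.5850 = -0.1990.
-0.1990 ± 0.08379 → (-0.2828, -0.1152).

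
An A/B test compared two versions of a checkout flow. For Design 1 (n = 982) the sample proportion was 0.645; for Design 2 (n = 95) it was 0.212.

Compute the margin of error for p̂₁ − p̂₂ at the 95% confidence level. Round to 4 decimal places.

0.0875

SE₁ = √(p̂₁(1−p̂₁)/n₁) = √(0.6450·0.3550/982) = 0.01527; SE₂ = √(0.2120·0.7880/95) = 0.04193.
Independent samples: SE of the difference = √(SE₁² + SE₂²) = √(0.0002331729 + 0.0017581249) = 0.04462.
z* for 95% confidence is 1.960, so the margin of error is 1.960 × 0.04462 = 0.08746.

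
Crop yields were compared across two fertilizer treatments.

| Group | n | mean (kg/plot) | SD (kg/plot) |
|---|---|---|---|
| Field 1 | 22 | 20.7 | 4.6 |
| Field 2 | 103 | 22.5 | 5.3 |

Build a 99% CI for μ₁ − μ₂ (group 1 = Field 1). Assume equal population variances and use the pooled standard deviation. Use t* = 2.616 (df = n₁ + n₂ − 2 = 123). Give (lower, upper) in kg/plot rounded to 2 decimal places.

(-4.99, 1.39)

Pooled variance s_p² = [21·4.6² + 102·5.3²] / (22+103−2) = 26.9068, so s_p = 5.1872.
SE_diff = s_p·√(1/n₁ + 1/n₂) = 5.1872·√(1/22 + 1/103) = 1.2183.
t* = 2.616; margin = 2.616 × 1.2183 = 3.1871.
Difference = 20.7 − 22.5 = -1.8000.
-1.8000 ± 3.1871 → (-4.99, 1.39).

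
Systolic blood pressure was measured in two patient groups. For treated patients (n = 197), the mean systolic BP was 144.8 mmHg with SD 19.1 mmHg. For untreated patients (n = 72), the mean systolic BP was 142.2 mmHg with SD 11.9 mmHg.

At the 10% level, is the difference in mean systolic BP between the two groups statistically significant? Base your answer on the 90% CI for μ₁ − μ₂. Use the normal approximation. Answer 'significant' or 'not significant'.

not significant

SE₁ = s₁/√n₁ = 19.1/√197 = 1.3608; SE₂ = 11.9/√72 = 1.4024.
Independent samples, unequal variances: SE_diff = √(SE₁² + SE₂²) = √(1.85177664 + 1.96672576) = 1.9541.
z* = 1.645, so margin of error = 1.645 × 1.9541 = 3.2145.
Difference in means = 144.8 − 142.2 = 2.6000.
2.6000 ± 3.2145 → (-0.6145, 5.8145).
The interval (-0.6145, 5.8145) contains 0, so the difference is not significant.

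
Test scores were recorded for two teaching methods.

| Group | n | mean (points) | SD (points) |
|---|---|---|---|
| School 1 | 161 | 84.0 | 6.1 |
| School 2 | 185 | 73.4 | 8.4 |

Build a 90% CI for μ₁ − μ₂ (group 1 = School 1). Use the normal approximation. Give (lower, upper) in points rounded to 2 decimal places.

Standard errors of each mean: 6.1/√161 = 0.4807 and 8.4/√185 = 0.6176.
SE(x̄₁ − x̄₂) = √(0.4807² + 0.6176²) = 0.7826 for independent samples with unequal variances.
With z* = 1.645, the margin is 1.645 × 0.7826 = 1.2874.
x̄₁ − x̄₂ = 84.0 − 73.4 = 10.6000; the interval is 10.6000 ± 1.2874 = (9.31, 11.89).

(9.31, 11.89)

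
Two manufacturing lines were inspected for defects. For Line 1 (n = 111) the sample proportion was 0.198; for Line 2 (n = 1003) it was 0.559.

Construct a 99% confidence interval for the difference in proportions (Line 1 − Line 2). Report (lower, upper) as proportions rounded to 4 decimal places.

Each SE is √(p̂(1−p̂)/n): √(0.1980·0.8020/111) = 0.03782 and √(0.5590·0.4410/1003) = 0.01568.
SE(p̂₁ − p̂₂) = √(SE₁² + SE₂²) = √(0.0014303524 + 0.0002458624) = 0.04094, since the two samples are independent.
At 99% confidence z* = 2.576; margin = 2.576 × 0.04094 = 0.10546.
The difference is 0.1980 − 0.5590 = -0.3610, so the interval is -0.3610 ± 0.10546 = (-0.4665, -0.2555).

(-0.4665, -0.2555)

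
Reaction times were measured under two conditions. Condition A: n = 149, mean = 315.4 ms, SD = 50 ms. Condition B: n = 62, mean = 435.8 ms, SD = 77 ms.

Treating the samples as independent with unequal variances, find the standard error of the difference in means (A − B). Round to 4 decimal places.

Standard errors of each mean: 50/√149 = 4.0962 and 77/√62 = 9.7790.
SE(x̄₁ − x̄₂) = √(4.0962² + 9.7790²) = 10.6022 for independent samples with unequal variances.

10.6022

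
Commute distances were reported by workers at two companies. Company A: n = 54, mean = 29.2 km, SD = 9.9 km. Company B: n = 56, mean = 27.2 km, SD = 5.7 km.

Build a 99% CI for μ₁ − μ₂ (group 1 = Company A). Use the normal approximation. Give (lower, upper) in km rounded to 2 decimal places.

(-1.99, 5.99)

Standard errors of each mean: 9.9/√54 = 1.3472 and 5.7/√56 = 0.7617.
SE(x̄₁ − x̄₂) = √(1.3472² + 0.7617²) = 1.5476 for independent samples with unequal variances.
With z* = 2.576, the margin is 2.576 × 1.5476 = 3.9866.
x̄₁ − x̄₂ = 29.2 − 27.2 = 2.0000; the interval is 2.0000 ± 3.9866 = (-1.99, 5.99).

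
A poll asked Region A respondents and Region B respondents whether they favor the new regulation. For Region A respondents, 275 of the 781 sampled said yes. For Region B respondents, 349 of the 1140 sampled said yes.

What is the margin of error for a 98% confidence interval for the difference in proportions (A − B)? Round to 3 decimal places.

0.051

Sample proportions: 275/781 = 0.3521, 349/1140 = 0.3061.
Each SE is √(p̂(1−p̂)/n): √(0.3521·0.6479/781) = 0.01709 and √(0.3061·0.6939/1140) = 0.01365.
SE(p̂₁ − p̂₂) = √(SE₁² + SE₂²) = √(0.0002920681 + 0.0001863225) = 0.02187, since the two samples are independent.
At 98% confidence z* = 2.326; margin = 2.326 × 0.02187 = 0.05087.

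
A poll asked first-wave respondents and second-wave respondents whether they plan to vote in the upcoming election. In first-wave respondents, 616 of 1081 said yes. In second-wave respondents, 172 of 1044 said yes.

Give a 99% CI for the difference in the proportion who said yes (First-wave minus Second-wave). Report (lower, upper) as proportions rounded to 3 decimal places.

p̂₁ = 616/1081 = 0.5698 and p̂₂ = 172/1044 = 0.1648.
SE₁ = √(p̂₁(1−p̂₁)/n₁) = √(0.5698·0.4302/1081) = 0.01506; SE₂ = √(0.1648·0.8352/1044) = 0.01148.
Independent samples: SE of the difference = √(SE₁² + SE₂²) = √(0.0002268036 + 0.0001317904) = 0.01894.
z* for 99% confidence is 2.576, so the margin of error is 2.576 × 0.01894 = 0.04879.
Point estimate p̂₁ − p̂₂ = 0.5698 − 0.1648 = 0.4050.
0.4050 ± 0.04879 → (0.356, 0.454).

(0.356, 0.454)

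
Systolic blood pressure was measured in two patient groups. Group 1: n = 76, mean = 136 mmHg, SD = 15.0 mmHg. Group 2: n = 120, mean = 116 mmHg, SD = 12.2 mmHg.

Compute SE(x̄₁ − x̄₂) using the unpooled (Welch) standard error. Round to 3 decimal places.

2.050

Standard errors of each mean: 15.0/√76 = 1.7206 and 12.2/√120 = 1.1137.
SE(x̄₁ − x̄₂) = √(1.7206² + 1.1137²) = 2.0496 for independent samples with unequal variances.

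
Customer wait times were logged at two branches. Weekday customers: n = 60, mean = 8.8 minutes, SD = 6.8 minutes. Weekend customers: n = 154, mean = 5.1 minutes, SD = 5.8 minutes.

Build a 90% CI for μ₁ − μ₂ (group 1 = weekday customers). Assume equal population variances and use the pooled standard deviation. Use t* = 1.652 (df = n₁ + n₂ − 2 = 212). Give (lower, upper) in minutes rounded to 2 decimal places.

(2.17, 5.23)

Pooled variance s_p² = [59·6.8² + 153·5.8²] / (60+154−2) = 37.1466, so s_p = 6.0948.
SE_diff = s_p·√(1/n₁ + 1/n₂) = 6.0948·√(1/60 + 1/154) = 0.9275.
t* = 1.652; margin = 1.652 × 0.9275 = 1.5322.
Difference = 8.8 − 5.1 = 3.7000.
3.7000 ± 1.5322 → (2.17, 5.23).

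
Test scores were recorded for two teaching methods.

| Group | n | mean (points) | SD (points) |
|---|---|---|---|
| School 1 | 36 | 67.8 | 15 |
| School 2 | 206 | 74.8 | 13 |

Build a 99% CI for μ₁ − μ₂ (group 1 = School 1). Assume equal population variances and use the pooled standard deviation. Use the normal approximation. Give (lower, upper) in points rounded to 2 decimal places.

s_p = √[((n₁−1)s₁² + (n₂−1)s₂²)/(n₁+n₂−2)] = √[(35·15² + 205·13²)/240] = 13.3104.
SE = 13.3104·√(1/36 + 1/206) = 2.4044.
With z* = 2.576, margin = 2.576 × 2.4044 = 6.1937.
x̄₁ − x̄₂ = 67.8 − 74.8 = -7.0000; interval -7.0000 ± 6.1937 = (-13.19, -0.81).

(-13.19, -0.81)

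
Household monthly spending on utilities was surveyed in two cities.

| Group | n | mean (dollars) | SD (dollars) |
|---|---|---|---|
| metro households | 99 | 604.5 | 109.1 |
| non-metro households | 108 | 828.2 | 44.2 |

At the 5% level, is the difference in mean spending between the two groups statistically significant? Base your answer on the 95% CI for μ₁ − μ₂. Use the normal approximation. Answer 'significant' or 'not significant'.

significant

SE₁ = s₁/√n₁ = 109.1/√99 = 10.9650; SE₂ = 44.2/√108 = 4.2531.
Independent samples, unequal variances: SE_diff = √(SE₁² + SE₂²) = √(120.231225 + 18.08885961) = 11.7610.
z* = 1.960, so margin of error = 1.960 × 11.7610 = 23.0516.
Difference in means = 604.5 − 828.2 = -223.7000.
-223.7000 ± 23.0516 → (-246.7516, -200.6484).
The interval (-246.7516, -200.6484) does not contain 0, so the difference is significant.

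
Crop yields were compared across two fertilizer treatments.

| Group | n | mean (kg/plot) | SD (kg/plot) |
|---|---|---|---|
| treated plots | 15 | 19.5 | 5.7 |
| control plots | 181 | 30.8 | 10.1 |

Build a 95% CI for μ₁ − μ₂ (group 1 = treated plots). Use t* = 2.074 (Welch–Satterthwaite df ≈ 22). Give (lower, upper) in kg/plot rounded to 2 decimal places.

SE₁ = s₁/√n₁ = 5.7/√15 = 1.4717; SE₂ = 10.1/√181 = 0.7507.
Independent samples, unequal variances: SE_diff = √(SE₁² + SE₂²) = √(2.16590089 + 0.56355049) = 1.6521.
t* = 2.074, so margin of error = 2.074 × 1.6521 = 3.4265.
Difference in means = 19.5 − 30.8 = -11.3000.
-11.3000 ± 3.4265 → (-14.73, -7.87).

(-14.73, -7.87)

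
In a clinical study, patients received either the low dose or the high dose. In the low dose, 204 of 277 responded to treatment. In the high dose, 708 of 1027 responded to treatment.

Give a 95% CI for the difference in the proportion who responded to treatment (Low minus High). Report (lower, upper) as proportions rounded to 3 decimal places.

Sample proportions: 204/277 = 0.7365, 708/1027 = 0.6894.
Each SE is √(p̂(1−p̂)/n): √(0.7365·0.2635/277) = 0.02647 and √(0.6894·0.3106/1027) = 0.01444.
SE(p̂₁ − p̂₂) = √(SE₁² + SE₂²) = √(0.0007006609 + 0.0002085136) = 0.03015, since the two samples are independent.
At 95% confidence z* = 1.960; margin = 1.960 × 0.03015 = 0.05909.
The difference is 0.7365 − 0.6894 = 0.0471, so the interval is 0.0471 ± 0.05909 = (-0.012, 0.106).

(-0.012, 0.106)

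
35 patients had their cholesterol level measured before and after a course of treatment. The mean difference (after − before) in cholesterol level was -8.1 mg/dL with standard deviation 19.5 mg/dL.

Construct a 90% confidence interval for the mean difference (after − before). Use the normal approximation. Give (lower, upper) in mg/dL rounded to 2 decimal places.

(-13.52, -2.68)

This is a matched-pairs design, so SE = s_d/√n = 19.5/√35 = 3.2961.
Margin = 1.645 × 3.2961 = 5.4221; the interval is -8.1 ± 5.4221 = (-13.52, -2.68).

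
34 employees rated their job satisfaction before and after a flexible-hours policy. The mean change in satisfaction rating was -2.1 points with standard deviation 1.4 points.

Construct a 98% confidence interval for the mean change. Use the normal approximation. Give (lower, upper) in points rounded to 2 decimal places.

(-2.66, -1.54)

Paired design: SE = s_d/√n = 1.4/√34 = 0.2401.
z* = 2.326; margin of error = 2.326 × 0.2401 = 0.5585.
-2.1 ± 0.5585 → (-2.66, -1.54).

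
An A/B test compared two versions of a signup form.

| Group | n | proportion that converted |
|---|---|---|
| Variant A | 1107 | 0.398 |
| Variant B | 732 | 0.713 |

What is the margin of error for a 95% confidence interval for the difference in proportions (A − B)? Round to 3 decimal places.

Each SE is √(p̂(1−p̂)/n): √(0.3980·0.6020/1107) = 0.01471 and √(0.7130·0.2870/732) = 0.01672.
SE(p̂₁ − p̂₂) = √(SE₁² + SE₂²) = √(0.0002163841 + 0.0002795584) = 0.02227, since the two samples are independent.
At 95% confidence z* = 1.960; margin = 1.960 × 0.02227 = 0.04365.

0.044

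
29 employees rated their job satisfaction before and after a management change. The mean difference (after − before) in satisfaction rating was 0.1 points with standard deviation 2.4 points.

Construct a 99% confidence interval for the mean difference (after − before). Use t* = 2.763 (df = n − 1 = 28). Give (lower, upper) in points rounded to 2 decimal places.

This is a matched-pairs design, so SE = s_d/√n = 2.4/√29 = 0.4457.
Margin = 2.763 × 0.4457 = 1.2315; the interval is 0.1 ± 1.2315 = (-1.13, 1.33).

(-1.13, 1.33)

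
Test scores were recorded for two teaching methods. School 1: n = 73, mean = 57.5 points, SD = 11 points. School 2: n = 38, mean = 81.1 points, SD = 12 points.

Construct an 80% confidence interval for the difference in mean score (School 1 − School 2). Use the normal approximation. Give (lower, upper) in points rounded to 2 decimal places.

SE₁ = s₁/√n₁ = 11/√73 = 1.2875; SE₂ = 12/√38 = 1.9467.
Independent samples, unequal variances: SE_diff = √(SE₁² + SE₂²) = √(1.65765625 + 3.78964089) = 2.3339.
z* = 1.282, so margin of error = 1.282 × 2.3339 = 2.9921.
Difference in means = 57.5 − 81.1 = -23.6000.
-23.6000 ± 2.9921 → (-26.59, -20.61).

(-26.59, -20.61)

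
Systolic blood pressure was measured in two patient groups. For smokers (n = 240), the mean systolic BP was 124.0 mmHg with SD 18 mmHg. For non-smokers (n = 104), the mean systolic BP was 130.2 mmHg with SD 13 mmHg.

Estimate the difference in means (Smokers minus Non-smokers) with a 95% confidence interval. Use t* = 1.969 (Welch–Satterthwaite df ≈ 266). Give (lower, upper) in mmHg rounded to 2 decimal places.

(-9.60, -2.80)

Per-group SEs: s₁/√n₁ = 18/√240 = 1.1619, s₂/√n₂ = 13/√104 = 1.2748.
Unpooled SE of the difference: √(1.35001161 + 1.62511504) = 1.7249.
Margin of error = t* · SE = 1.969 × 1.7249 = 3.3963.
x̄₁ − x̄₂ = 124.0 − 130.2 = -6.2000.
CI: -6.2000 ± 3.3963 = (-9.60, -2.80).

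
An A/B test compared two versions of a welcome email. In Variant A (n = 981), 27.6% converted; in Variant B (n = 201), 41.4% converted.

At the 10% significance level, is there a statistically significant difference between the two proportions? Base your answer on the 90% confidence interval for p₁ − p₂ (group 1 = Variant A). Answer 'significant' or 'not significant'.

significant

The two standard errors are √(0.2760×0.7240/981) = 0.01427 and √(0.4140×0.5860/201) = 0.03474.
Because the samples are independent, SE_diff = √(0.01427² + 0.03474²) = 0.03756.
Using z* = 1.645 for 90%, ME = 1.645 × 0.03756 = 0.06179.
p̂₁ − p̂₂ = -0.1380; interval -0.1380 ± 0.06179 gives (-0.19979, -0.07621).
The interval (-0.19979, -0.07621) does not contain 0, so the difference is significant.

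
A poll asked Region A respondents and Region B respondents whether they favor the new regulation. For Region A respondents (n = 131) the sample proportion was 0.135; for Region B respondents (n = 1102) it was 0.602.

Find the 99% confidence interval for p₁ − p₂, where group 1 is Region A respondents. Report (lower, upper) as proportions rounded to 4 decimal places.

(-0.5528, -0.3812)

Each SE is √(p̂(1−p̂)/n): √(0.1350·0.8650/131) = 0.02986 and √(0.6020·0.3980/1102) = 0.01475.
SE(p̂₁ − p̂₂) = √(SE₁² + SE₂²) = √(0.0008916196 + 0.0002175625) = 0.03330, since the two samples are independent.
At 99% confidence z* = 2.576; margin = 2.576 × 0.03330 = 0.08578.
The difference is 0.1350 − 0.6020 = -0.4670, so the interval is -0.4670 ± 0.08578 = (-0.5528, -0.3812).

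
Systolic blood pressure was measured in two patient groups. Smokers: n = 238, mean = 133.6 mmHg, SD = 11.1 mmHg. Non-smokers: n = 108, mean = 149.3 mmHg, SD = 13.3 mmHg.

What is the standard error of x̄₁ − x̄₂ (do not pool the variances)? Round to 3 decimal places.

1.468

SE₁ = s₁/√n₁ = 11.1/√238 = 0.7195; SE₂ = 13.3/√108 = 1.2798.
Independent samples, unequal variances: SE_diff = √(SE₁² + SE₂²) = √(0.51768025 + 1.63788804) = 1.4682.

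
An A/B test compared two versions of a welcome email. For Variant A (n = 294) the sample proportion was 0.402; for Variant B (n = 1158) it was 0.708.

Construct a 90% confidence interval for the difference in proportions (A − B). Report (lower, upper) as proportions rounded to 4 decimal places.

(-0.3579, -0.2541)

The two standard errors are √(0.4020×0.5980/294) = 0.02859 and √(0.7080×0.2920/1158) = 0.01336.
Because the samples are independent, SE_diff = √(0.02859² + 0.01336²) = 0.03156.
Using z* = 1.645 for 90%, ME = 1.645 × 0.03156 = 0.05192.
p̂₁ − p̂₂ = -0.3060; interval -0.3060 ± 0.05192 gives (-0.3579, -0.2541).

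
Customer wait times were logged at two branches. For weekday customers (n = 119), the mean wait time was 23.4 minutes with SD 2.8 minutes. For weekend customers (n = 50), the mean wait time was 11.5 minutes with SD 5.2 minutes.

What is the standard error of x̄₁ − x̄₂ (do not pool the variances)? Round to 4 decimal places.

0.7789

Standard errors of each mean: 2.8/√119 = 0.2567 and 5.2/√50 = 0.7354.
SE(x̄₁ − x̄₂) = √(0.2567² + 0.7354²) = 0.7789 for independent samples with unequal variances.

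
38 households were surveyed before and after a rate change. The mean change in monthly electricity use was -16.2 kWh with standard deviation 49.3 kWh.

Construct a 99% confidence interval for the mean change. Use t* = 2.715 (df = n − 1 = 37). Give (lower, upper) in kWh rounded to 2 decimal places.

Paired design: SE = s_d/√n = 49.3/√38 = 7.9975.
t* = 2.715; margin of error = 2.715 × 7.9975 = 21.7132.
-16.2 ± 21.7132 → (-37.91, 5.51).

(-37.91, 5.51)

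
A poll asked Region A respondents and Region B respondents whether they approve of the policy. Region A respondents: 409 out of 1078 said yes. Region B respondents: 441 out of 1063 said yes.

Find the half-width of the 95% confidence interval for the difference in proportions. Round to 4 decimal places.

Sample proportions: 409/1078 = 0.3794, 441/1063 = 0.4149.
Each SE is √(p̂(1−p̂)/n): √(0.3794·0.6206/1078) = 0.01478 and √(0.4149·0.5851/1063) = 0.01511.
SE(p̂₁ − p̂₂) = √(SE₁² + SE₂²) = √(0.0002184484 + 0.0002283121) = 0.02114, since the two samples are independent.
At 95% confidence z* = 1.960; margin = 1.960 × 0.02114 = 0.04143.

0.0414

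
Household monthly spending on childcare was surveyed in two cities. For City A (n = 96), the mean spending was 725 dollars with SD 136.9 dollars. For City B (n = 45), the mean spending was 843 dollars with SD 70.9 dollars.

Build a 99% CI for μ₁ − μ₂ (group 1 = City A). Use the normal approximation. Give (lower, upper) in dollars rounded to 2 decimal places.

(-163.13, -72.87)

Standard errors of each mean: 136.9/√96 = 13.9723 and 70.9/√45 = 10.5691.
SE(x̄₁ − x̄₂) = √(13.9723² + 10.5691²) = 17.5194 for independent samples with unequal variances.
With z* = 2.576, the margin is 2.576 × 17.5194 = 45.1300.
x̄₁ − x̄₂ = 725 − 843 = -118.0000; the interval is -118.0000 ± 45.1300 = (-163.13, -72.87).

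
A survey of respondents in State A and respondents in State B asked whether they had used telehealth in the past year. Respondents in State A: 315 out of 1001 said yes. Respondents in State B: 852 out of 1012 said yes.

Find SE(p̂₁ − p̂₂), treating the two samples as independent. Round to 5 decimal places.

Sample proportions: 315/1001 = 0.3147, 852/1012 = 0.8419.
Each SE is √(p̂(1−p̂)/n): √(0.3147·0.6853/1001) = 0.01468 and √(0.8419·0.1581/1012) = 0.01147.
SE(p̂₁ − p̂₂) = √(SE₁² + SE₂²) = √(0.0002155024 + 0.0001315609) = 0.01863, since the two samples are independent.

0.01863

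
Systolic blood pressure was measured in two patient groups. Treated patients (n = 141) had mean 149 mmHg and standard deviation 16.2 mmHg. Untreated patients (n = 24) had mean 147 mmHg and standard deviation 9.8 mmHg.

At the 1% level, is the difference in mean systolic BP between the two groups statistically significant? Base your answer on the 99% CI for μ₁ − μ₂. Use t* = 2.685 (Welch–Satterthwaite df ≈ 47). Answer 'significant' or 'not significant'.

SE₁ = s₁/√n₁ = 16.2/√141 = 1.3643; SE₂ = 9.8/√24 = 2.0004.
Independent samples, unequal variances: SE_diff = √(SE₁² + SE₂²) = √(1.86131449 + 4.00160016) = 2.4213.
t* = 2.685, so margin of error = 2.685 × 2.4213 = 6.5012.
Difference in means = 149 − 147 = 2.0000.
2.0000 ± 6.5012 → (-4.5012, 8.5012).
The interval (-4.5012, 8.5012) contains 0, so the difference is not significant.

not significant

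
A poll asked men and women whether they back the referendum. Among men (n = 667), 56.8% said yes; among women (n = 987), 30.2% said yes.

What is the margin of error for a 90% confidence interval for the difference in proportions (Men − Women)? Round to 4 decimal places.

Each SE is √(p̂(1−p̂)/n): √(0.5680·0.4320/667) = 0.01918 and √(0.3020·0.6980/987) = 0.01461.
SE(p̂₁ − p̂₂) = √(SE₁² + SE₂²) = √(0.0003678724 + 0.0002134521) = 0.02411, since the two samples are independent.
At 90% confidence z* = 1.645; margin = 1.645 × 0.02411 = 0.03966.

0.0397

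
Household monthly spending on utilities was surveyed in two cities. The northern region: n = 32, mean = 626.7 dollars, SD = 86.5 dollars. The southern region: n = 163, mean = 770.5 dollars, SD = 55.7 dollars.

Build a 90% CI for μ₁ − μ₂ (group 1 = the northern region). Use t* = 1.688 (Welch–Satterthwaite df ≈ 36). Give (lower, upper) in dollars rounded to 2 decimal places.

SE₁ = s₁/√n₁ = 86.5/√32 = 15.2912; SE₂ = 55.7/√163 = 4.3628.
Independent samples, unequal variances: SE_diff = √(SE₁² + SE₂²) = √(233.82079744 + 19.03402384) = 15.9014.
t* = 1.688, so margin of error = 1.688 × 15.9014 = 26.8416.
Difference in means = 626.7 − 770.5 = -143.8000.
-143.8000 ± 26.8416 → (-170.64, -116.96).

(-170.64, -116.96)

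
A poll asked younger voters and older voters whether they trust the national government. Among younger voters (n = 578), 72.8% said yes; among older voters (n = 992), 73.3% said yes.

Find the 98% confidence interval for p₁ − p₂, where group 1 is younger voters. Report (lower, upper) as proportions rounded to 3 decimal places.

Each SE is √(p̂(1−p̂)/n): √(0.7280·0.2720/578) = 0.01851 and √(0.7330·0.2670/992) = 0.01405.
SE(p̂₁ − p̂₂) = √(SE₁² + SE₂²) = √(0.0003426201 + 0.0001974025) = 0.02324, since the two samples are independent.
At 98% confidence z* = 2.326; margin = 2.326 × 0.02324 = 0.05406.
The difference is 0.7280 − 0.7330 = -0.0050, so the interval is -0.0050 ± 0.05406 = (-0.059, 0.049).

(-0.059, 0.049)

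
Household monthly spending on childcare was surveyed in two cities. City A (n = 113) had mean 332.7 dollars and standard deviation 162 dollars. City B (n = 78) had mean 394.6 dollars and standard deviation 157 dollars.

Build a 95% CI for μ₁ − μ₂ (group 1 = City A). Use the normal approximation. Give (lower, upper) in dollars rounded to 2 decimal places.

(-107.79, -16.01)

SE₁ = s₁/√n₁ = 162/√113 = 15.2397; SE₂ = 157/√78 = 17.7767.
Independent samples, unequal variances: SE_diff = √(SE₁² + SE₂²) = √(232.24845609 + 316.01106289) = 23.4149.
z* = 1.960, so margin of error = 1.960 × 23.4149 = 45.8932.
Difference in means = 332.7 − 394.6 = -61.9000.
-61.9000 ± 45.8932 → (-107.79, -16.01).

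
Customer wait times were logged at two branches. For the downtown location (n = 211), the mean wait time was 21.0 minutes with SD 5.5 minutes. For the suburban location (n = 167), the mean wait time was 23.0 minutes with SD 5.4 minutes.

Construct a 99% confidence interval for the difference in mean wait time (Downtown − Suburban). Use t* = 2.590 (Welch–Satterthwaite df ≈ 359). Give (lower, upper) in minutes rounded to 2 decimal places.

Per-group SEs: s₁/√n₁ = 5.5/√211 = 0.3786, s₂/√n₂ = 5.4/√167 = 0.4179.
Unpooled SE of the difference: √(0.14333796 + 0.17464041) = 0.5639.
Margin of error = t* · SE = 2.590 × 0.5639 = 1.4605.
x̄₁ − x̄₂ = 21.0 − 23.0 = -2.0000.
CI: -2.0000 ± 1.4605 = (-3.46, -0.54).

(-3.46, -0.54)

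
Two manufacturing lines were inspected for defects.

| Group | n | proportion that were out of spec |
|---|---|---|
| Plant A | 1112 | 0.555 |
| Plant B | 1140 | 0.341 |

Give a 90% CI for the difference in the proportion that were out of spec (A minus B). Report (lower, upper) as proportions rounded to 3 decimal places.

(0.180, 0.248)

Each SE is √(p̂(1−p̂)/n): √(0.5550·0.4450/1112) = 0.01490 and √(0.3410·0.6590/1140) = 0.01404.
SE(p̂₁ − p̂₂) = √(SE₁² + SE₂²) = √(0.00022201 + 0.0001971216) = 0.02047, since the two samples are independent.
At 90% confidence z* = 1.645; margin = 1.645 × 0.02047 = 0.03367.
The difference is 0.5550 − 0.3410 = 0.2140, so the interval is 0.2140 ± 0.03367 = (0.180, 0.248).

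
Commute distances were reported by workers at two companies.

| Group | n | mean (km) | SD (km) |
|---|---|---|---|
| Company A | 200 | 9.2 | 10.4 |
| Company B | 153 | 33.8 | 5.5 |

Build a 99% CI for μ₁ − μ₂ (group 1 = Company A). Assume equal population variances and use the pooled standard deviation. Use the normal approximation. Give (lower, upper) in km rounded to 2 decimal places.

s_p = √[((n₁−1)s₁² + (n₂−1)s₂²)/(n₁+n₂−2)] = √[(199·10.4² + 152·5.5²)/351] = 8.6268.
SE = 8.6268·√(1/200 + 1/153) = 0.9266.
With z* = 2.576, margin = 2.576 × 0.9266 = 2.3869.
x̄₁ − x̄₂ = 9.2 − 33.8 = -24.6000; interval -24.6000 ± 2.3869 = (-26.99, -22.21).

(-26.99, -22.21)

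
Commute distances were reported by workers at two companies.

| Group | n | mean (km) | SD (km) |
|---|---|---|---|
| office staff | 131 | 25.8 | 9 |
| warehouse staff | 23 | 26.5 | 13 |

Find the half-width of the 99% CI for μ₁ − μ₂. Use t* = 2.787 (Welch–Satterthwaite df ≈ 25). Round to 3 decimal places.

Standard errors of each mean: 9/√131 = 0.7863 and 13/√23 = 2.7107.
SE(x̄₁ − x̄₂) = √(0.7863² + 2.7107²) = 2.8224 for independent samples with unequal variances.
With t* = 2.787, the margin is 2.787 × 2.8224 = 7.8660.

7.866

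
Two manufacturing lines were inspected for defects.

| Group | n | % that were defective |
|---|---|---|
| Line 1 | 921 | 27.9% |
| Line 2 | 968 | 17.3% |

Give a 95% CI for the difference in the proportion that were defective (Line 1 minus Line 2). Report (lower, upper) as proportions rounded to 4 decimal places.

Each SE is √(p̂(1−p̂)/n): √(0.2790·0.7210/921) = 0.01478 and √(0.1730·0.8270/968) = 0.01216.
SE(p̂₁ − p̂₂) = √(SE₁² + SE₂²) = √(0.0002184484 + 0.0001478656) = 0.01914, since the two samples are independent.
At 95% confidence z* = 1.960; margin = 1.960 × 0.01914 = 0.03751.
The difference is 0.2790 − 0.1730 = 0.1060, so the interval is 0.1060 ± 0.03751 = (0.0685, 0.1435).

(0.0685, 0.1435)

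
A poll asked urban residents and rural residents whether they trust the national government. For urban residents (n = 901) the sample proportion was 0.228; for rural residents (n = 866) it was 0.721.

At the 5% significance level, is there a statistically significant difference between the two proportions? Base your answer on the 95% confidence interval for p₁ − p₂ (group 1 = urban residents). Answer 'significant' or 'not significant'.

significant

SE₁ = √(p̂₁(1−p̂₁)/n₁) = √(0.2280·0.7720/901) = 0.01398; SE₂ = √(0.7210·0.2790/866) = 0.01524.
Independent samples: SE of the difference = √(SE₁² + SE₂²) = √(0.0001954404 + 0.0002322576) = 0.02068.
z* for 95% confidence is 1.960, so the margin of error is 1.960 × 0.02068 = 0.04053.
Point estimate p̂₁ − p̂₂ = 0.2280 − 0.7210 = -0.4930.
-0.4930 ± 0.04053 → (-0.53353, -0.45247).
The interval (-0.53353, -0.45247) does not contain 0, so the difference is significant.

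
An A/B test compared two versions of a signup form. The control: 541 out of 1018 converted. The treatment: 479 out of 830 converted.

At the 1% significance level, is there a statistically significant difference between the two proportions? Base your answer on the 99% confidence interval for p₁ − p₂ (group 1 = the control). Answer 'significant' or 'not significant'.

not significant

First, p̂₁ = 541/1018 = 0.5314; p̂₂ = 479/830 = 0.5771.
The two standard errors are √(0.5314×0.4686/1018) = 0.01564 and √(0.5771×0.4229/830) = 0.01715.
Because the samples are independent, SE_diff = √(0.01564² + 0.01715²) = 0.02321.
Using z* = 2.576 for 99%, ME = 2.576 × 0.02321 = 0.05979.
p̂₁ − p̂₂ = -0.0457; interval -0.0457 ± 0.05979 gives (-0.10549, 0.01409).
The interval (-0.10549, 0.01409) contains 0, so the difference is not significant.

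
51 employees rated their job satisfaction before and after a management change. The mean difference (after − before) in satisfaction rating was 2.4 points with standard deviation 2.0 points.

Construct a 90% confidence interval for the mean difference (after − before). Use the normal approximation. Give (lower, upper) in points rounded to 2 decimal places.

This is a matched-pairs design, so SE = s_d/√n = 2.0/√51 = 0.2801.
Margin = 1.645 × 0.2801 = 0.4608; the interval is 2.4 ± 0.4608 = (1.94, 2.86).

(1.94, 2.86)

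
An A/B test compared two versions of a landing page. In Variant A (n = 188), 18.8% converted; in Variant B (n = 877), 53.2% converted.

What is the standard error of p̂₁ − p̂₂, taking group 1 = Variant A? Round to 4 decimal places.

0.0331

The two standard errors are √(0.1880×0.8120/188) = 0.02850 and √(0.5320×0.4680/877) = 0.01685.
Because the samples are independent, SE_diff = √(0.02850² + 0.01685²) = 0.03311.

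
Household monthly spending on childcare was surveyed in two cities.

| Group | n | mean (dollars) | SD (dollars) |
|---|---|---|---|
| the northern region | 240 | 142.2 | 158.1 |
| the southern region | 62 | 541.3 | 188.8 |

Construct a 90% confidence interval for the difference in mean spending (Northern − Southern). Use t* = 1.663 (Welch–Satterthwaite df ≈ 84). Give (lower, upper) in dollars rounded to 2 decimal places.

Per-group SEs: s₁/√n₁ = 158.1/√240 = 10.2053, s₂/√n₂ = 188.8/√62 = 23.9776.
Unpooled SE of the difference: √(104.14814809 + 574.92530176) = 26.0590.
Margin of error = t* · SE = 1.663 × 26.0590 = 43.3361.
x̄₁ − x̄₂ = 142.2 − 541.3 = -399.1000.
CI: -399.1000 ± 43.3361 = (-442.44, -355.76).

(-442.44, -355.76)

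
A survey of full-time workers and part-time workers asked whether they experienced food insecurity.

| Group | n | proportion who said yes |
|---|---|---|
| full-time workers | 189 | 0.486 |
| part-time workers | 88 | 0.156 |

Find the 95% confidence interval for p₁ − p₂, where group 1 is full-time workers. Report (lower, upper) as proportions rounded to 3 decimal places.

Each SE is √(p̂(1−p̂)/n): √(0.4860·0.5140/189) = 0.03636 and √(0.1560·0.8440/88) = 0.03868.
SE(p̂₁ − p̂₂) = √(SE₁² + SE₂²) = √(0.0013220496 + 0.0014961424) = 0.05309, since the two samples are independent.
At 95% confidence z* = 1.960; margin = 1.960 × 0.05309 = 0.10406.
The difference is 0.4860 − 0.1560 = 0.3300, so the interval is 0.3300 ± 0.10406 = (0.226, 0.434).

(0.226, 0.434)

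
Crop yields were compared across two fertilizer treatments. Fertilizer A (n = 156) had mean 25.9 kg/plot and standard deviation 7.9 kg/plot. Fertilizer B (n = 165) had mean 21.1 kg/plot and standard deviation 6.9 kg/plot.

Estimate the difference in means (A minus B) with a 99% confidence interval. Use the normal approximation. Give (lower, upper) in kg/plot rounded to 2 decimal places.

(2.66, 6.94)

SE₁ = s₁/√n₁ = 7.9/√156 = 0.6325; SE₂ = 6.9/√165 = 0.5372.
Independent samples, unequal variances: SE_diff = √(SE₁² + SE₂²) = √(0.40005625 + 0.28858384) = 0.8298.
z* = 2.576, so margin of error = 2.576 × 0.8298 = 2.1376.
Difference in means = 25.9 − 21.1 = 4.8000.
4.8000 ± 2.1376 → (2.66, 6.94).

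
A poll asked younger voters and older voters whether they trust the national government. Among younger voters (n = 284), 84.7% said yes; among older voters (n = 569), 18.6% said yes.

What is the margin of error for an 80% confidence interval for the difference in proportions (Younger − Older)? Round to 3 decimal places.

0.034

SE₁ = √(p̂₁(1−p̂₁)/n₁) = √(0.8470·0.1530/284) = 0.02136; SE₂ = √(0.1860·0.8140/569) = 0.01631.
Independent samples: SE of the difference = √(SE₁² + SE₂²) = √(0.0004562496 + 0.0002660161) = 0.02688.
z* for 80% confidence is 1.282, so the margin of error is 1.282 × 0.02688 = 0.03446.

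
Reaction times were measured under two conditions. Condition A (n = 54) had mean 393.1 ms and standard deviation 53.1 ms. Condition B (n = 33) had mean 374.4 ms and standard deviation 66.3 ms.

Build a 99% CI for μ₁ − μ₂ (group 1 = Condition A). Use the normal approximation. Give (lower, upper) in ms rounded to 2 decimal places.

Standard errors of each mean: 53.1/√54 = 7.2260 and 66.3/√33 = 11.5413.
SE(x̄₁ − x̄₂) = √(7.2260² + 11.5413²) = 13.6168 for independent samples with unequal variances.
With z* = 2.576, the margin is 2.576 × 13.6168 = 35.0769.
x̄₁ − x̄₂ = 393.1 − 374.4 = 18.7000; the interval is 18.7000 ± 35.0769 = (-16.38, 53.78).

(-16.38, 53.78)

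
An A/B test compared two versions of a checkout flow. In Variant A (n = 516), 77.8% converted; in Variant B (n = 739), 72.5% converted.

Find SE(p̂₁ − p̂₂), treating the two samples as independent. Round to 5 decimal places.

0.02459

SE₁ = √(p̂₁(1−p̂₁)/n₁) = √(0.7780·0.2220/516) = 0.01830; SE₂ = √(0.7250·0.2750/739) = 0.01643.
Independent samples: SE of the difference = √(SE₁² + SE₂²) = √(0.00033489 + 0.0002699449) = 0.02459.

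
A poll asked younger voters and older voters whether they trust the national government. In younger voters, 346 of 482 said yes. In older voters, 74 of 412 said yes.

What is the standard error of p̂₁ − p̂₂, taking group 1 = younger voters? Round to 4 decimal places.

p̂₁ = 346/482 = 0.7178 and p̂₂ = 74/412 = 0.1796.
SE₁ = √(p̂₁(1−p̂₁)/n₁) = √(0.7178·0.2822/482) = 0.02050; SE₂ = √(0.1796·0.8204/412) = 0.01891.
Independent samples: SE of the difference = √(SE₁² + SE₂²) = √(0.00042025 + 0.0003575881) = 0.02789.

0.0279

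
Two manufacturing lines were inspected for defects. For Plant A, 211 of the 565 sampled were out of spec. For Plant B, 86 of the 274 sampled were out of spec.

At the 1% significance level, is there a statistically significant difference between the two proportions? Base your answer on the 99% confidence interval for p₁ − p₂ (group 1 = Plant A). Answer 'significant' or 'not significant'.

not significant

Sample proportions: 211/565 = 0.3735, 86/274 = 0.3139.
Each SE is √(p̂(1−p̂)/n): √(0.3735·0.6265/565) = 0.02035 and √(0.3139·0.6861/274) = 0.02804.
SE(p̂₁ − p̂₂) = √(SE₁² + SE₂²) = √(0.0004141225 + 0.0007862416) = 0.03465, since the two samples are independent.
At 99% confidence z* = 2.576; margin = 2.576 × 0.03465 = 0.08926.
The difference is 0.3735 − 0.3139 = 0.0596, so the interval is 0.0596 ± 0.08926 = (-0.02966, 0.14886).
The interval (-0.02966, 0.14886) contains 0, so the difference is not significant.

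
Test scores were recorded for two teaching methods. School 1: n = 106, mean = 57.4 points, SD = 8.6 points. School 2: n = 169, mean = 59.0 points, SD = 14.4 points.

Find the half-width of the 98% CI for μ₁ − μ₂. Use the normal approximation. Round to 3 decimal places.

3.227

SE₁ = s₁/√n₁ = 8.6/√106 = 0.8353; SE₂ = 14.4/√169 = 1.1077.
Independent samples, unequal variances: SE_diff = √(SE₁² + SE₂²) = √(0.69772609 + 1.22699929) = 1.3873.
z* = 2.326, so margin of error = 2.326 × 1.3873 = 3.2269.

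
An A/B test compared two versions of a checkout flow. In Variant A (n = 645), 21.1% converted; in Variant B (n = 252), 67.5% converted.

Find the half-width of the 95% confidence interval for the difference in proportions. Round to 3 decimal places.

0.066

The two standard errors are √(0.2110×0.7890/645) = 0.01607 and √(0.6750×0.3250/252) = 0.02950.
Because the samples are independent, SE_diff = √(0.01607² + 0.02950²) = 0.03359.
Using z* = 1.960 for 95%, ME = 1.960 × 0.03359 = 0.06584.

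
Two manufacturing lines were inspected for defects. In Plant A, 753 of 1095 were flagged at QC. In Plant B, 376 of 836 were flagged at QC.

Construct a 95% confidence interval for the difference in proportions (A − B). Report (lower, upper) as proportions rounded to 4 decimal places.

(0.1944, 0.2814)

First, p̂₁ = 753/1095 = 0.6877; p̂₂ = 376/836 = 0.4498.
The two standard errors are √(0.6877×0.3123/1095) = 0.01400 and √(0.4498×0.5502/836) = 0.01721.
Because the samples are independent, SE_diff = √(0.01400² + 0.01721²) = 0.02219.
Using z* = 1.960 for 95%, ME = 1.960 × 0.02219 = 0.04349.
p̂₁ − p̂₂ = 0.2379; interval 0.2379 ± 0.04349 gives (0.1944, 0.2814).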